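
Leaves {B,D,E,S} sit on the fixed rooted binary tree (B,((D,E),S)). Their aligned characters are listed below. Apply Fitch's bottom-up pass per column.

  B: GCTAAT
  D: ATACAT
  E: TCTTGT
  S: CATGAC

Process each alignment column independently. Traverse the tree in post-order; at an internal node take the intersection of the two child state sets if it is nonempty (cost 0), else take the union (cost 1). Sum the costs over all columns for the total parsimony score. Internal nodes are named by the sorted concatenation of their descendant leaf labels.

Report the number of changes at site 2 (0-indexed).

DE@0: {A} ∪ {T} = {A,T} (union, +1)
DES@0: {A,T} ∪ {C} = {A,C,T} (union, +1)
BDES@0: {G} ∪ {A,C,T} = {A,C,G,T} (union, +1)
DE@1: {T} ∪ {C} = {C,T} (union, +1)
DES@1: {C,T} ∪ {A} = {A,C,T} (union, +1)
BDES@1: {C} ∩ {A,C,T} = {C} (intersection, +0)
DE@2: {A} ∪ {T} = {A,T} (union, +1)
DES@2: {A,T} ∩ {T} = {T} (intersection, +0)
BDES@2: {T} ∩ {T} = {T} (intersection, +0)
DE@3: {C} ∪ {T} = {C,T} (union, +1)
DES@3: {C,T} ∪ {G} = {C,G,T} (union, +1)
BDES@3: {A} ∪ {C,G,T} = {A,C,G,T} (union, +1)
DE@4: {A} ∪ {G} = {A,G} (union, +1)
DES@4: {A,G} ∩ {A} = {A} (intersection, +0)
BDES@4: {A} ∩ {A} = {A} (intersection, +0)
DE@5: {T} ∩ {T} = {T} (intersection, +0)
DES@5: {T} ∪ {C} = {C,T} (union, +1)
BDES@5: {T} ∩ {C,T} = {T} (intersection, +0)
per-site changes: [3, 2, 1, 3, 1, 1]; total = 11

1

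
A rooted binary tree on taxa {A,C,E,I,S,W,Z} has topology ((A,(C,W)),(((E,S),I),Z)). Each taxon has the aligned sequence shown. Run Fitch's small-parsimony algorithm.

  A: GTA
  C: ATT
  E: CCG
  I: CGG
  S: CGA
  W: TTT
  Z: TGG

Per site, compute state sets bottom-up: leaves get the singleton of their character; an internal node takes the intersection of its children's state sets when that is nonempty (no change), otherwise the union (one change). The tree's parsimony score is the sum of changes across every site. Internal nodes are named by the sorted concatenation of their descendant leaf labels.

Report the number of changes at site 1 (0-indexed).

[col 0] CW: children C:{A}, W:{T} ∪→ {A,T}; cost 1
[col 0] ACW: children A:{G}, CW:{A,T} ∪→ {A,G,T}; cost 1
[col 0] ES: children E:{C}, S:{C} ∩→ {C}; cost 0
[col 0] EIS: children ES:{C}, I:{C} ∩→ {C}; cost 0
[col 0] EISZ: children EIS:{C}, Z:{T} ∪→ {C,T}; cost 1
[col 0] ACEISWZ: children ACW:{A,G,T}, EISZ:{C,T} ∩→ {T}; cost 0
[col 1] CW: children C:{T}, W:{T} ∩→ {T}; cost 0
[col 1] ACW: children A:{T}, CW:{T} ∩→ {T}; cost 0
[col 1] ES: children E:{C}, S:{G} ∪→ {C,G}; cost 1
[col 1] EIS: children ES:{C,G}, I:{G} ∩→ {G}; cost 0
[col 1] EISZ: children EIS:{G}, Z:{G} ∩→ {G}; cost 0
[col 1] ACEISWZ: children ACW:{T}, EISZ:{G} ∪→ {G,T}; cost 1
[col 2] CW: children C:{T}, W:{T} ∩→ {T}; cost 0
[col 2] ACW: children A:{A}, CW:{T} ∪→ {A,T}; cost 1
[col 2] ES: children E:{G}, S:{A} ∪→ {A,G}; cost 1
[col 2] EIS: children ES:{A,G}, I:{G} ∩→ {G}; cost 0
[col 2] EISZ: children EIS:{G}, Z:{G} ∩→ {G}; cost 0
[col 2] ACEISWZ: children ACW:{A,T}, EISZ:{G} ∪→ {A,G,T}; cost 1
per-site changes: [3, 2, 3]; total = 8

2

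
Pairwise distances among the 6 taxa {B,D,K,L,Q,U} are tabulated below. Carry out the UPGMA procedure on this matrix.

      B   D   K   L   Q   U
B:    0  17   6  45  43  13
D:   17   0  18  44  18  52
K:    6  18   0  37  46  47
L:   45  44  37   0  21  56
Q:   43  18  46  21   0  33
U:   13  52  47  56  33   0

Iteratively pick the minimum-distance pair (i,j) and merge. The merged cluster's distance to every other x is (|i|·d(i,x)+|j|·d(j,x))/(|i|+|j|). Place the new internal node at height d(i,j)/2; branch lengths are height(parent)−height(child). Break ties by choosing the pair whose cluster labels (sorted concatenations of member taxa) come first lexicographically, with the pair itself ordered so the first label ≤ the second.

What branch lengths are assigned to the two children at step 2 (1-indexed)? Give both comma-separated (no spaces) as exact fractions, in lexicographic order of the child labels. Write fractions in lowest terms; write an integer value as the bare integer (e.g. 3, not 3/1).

23/4,35/4

1. join B+K (d=6) ⇒ BK; edges |B|=3, |K|=3
  updated: d(BK,D)=35/2, d(BK,L)=41, d(BK,Q)=89/2, d(BK,U)=30
2. join BK+D (d=35/2) ⇒ BDK; edges |BK|=23/4, |D|=35/4
  updated: d(BDK,L)=42, d(BDK,Q)=107/3, d(BDK,U)=112/3
3. join L+Q (d=21) ⇒ LQ; edges |L|=21/2, |Q|=21/2
  updated: d(BDK,LQ)=233/6, d(LQ,U)=89/2
4. join BDK+U (d=112/3) ⇒ BDKU; edges |BDK|=119/12, |U|=56/3
  updated: d(BDKU,LQ)=161/4
5. join BDKU+LQ (d=161/4) ⇒ BDKLQU; edges |BDKU|=35/24, |LQ|=77/8
final tree: ((((B:3,K:3):23/4,D:35/4):119/12,U:56/3):35/24,(L:21/2,Q:21/2):77/8)
total length: 487/6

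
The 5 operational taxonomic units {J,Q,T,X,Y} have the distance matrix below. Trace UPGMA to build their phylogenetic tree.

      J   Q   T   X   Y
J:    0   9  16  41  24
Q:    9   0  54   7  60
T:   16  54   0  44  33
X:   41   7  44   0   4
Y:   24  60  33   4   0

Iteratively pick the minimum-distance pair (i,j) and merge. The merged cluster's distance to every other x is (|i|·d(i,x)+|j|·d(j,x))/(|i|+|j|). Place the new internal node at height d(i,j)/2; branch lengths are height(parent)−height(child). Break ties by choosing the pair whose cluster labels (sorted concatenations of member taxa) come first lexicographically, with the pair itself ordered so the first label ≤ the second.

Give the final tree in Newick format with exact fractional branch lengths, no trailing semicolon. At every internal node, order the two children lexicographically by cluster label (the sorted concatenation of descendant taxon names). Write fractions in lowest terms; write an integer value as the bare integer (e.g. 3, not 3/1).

step 1: merge (X,Y) at d=4; branch lengths X→2, Y→2; new cluster XY
  updated: d(J,XY)=65/2, d(Q,XY)=67/2, d(T,XY)=77/2
step 2: merge (J,Q) at d=9; branch lengths J→9/2, Q→9/2; new cluster JQ
  updated: d(JQ,T)=35, d(JQ,XY)=33
step 3: merge (JQ,XY) at d=33; branch lengths JQ→12, XY→29/2; new cluster JQXY
  updated: d(JQXY,T)=147/4
step 4: merge (JQXY,T) at d=147/4; branch lengths JQXY→15/8, T→147/8; new cluster JQTXY
final tree: (((J:9/2,Q:9/2):12,(X:2,Y:2):29/2):15/8,T:147/8)
total length: 239/4

(((J:9/2,Q:9/2):12,(X:2,Y:2):29/2):15/8,T:147/8)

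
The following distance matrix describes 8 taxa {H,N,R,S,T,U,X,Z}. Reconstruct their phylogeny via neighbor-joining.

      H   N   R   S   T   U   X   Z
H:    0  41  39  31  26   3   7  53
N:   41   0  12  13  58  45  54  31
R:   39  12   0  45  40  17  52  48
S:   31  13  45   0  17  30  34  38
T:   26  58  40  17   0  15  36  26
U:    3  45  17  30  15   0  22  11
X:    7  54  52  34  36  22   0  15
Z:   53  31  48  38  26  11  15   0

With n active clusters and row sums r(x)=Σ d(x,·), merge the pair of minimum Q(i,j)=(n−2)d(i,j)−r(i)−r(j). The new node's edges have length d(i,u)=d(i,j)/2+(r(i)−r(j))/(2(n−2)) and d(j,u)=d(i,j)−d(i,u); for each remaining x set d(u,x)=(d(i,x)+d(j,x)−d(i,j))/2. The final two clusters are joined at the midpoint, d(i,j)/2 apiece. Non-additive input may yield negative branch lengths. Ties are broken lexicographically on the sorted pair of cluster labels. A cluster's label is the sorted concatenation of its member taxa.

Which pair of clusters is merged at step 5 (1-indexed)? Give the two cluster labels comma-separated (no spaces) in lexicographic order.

step 1: merge (N,R) at d=12, Q=-435; branch lengths N→73/12, R→71/12; new cluster NR
  updated: d(H,NR)=34, d(NR,S)=23, d(NR,T)=43, d(NR,U)=25, d(NR,X)=47, d(NR,Z)=67/2
step 2: merge (H,X) at d=7, Q=-280; branch lengths H→14/5, X→21/5; new cluster HX
  updated: d(HX,NR)=37, d(HX,S)=29, d(HX,T)=55/2, d(HX,U)=9, d(HX,Z)=61/2
step 3: merge (NR,S) at d=23, Q=-413/2; branch lengths NR→233/16, S→135/16; new cluster NRS
  updated: d(HX,NRS)=43/2, d(NRS,T)=37/2, d(NRS,U)=16, d(NRS,Z)=97/4
step 4: merge (HX,U) at d=9, Q=-225/2; branch lengths HX→43/4, U→-7/4; new cluster HUX
  updated: d(HUX,NRS)=57/4, d(HUX,T)=67/4, d(HUX,Z)=65/4
step 5: merge (HUX,Z) at d=65/4, Q=-325/4; branch lengths HUX→53/16, Z→207/16; new cluster HUXZ
  updated: d(HUXZ,NRS)=89/8, d(HUXZ,T)=53/4
step 6: merge (HUXZ,NRS) at d=89/8, Q=-343/8; branch lengths HUXZ→47/16, NRS→131/16; new cluster HNRSUXZ
  updated: d(HNRSUXZ,T)=165/16
step 7: merge (HNRSUXZ,T) at d=165/16; branch lengths HNRSUXZ→165/32, T→165/32; new cluster HNRSTUXZ
final tree: (((((H:14/5,X:21/5):43/4,U:-7/4):53/16,Z:207/16):47/16,((N:73/12,R:71/12):233/16,S:135/16):131/16):165/32,T:165/32)
total length: 1419/16

HUX,Z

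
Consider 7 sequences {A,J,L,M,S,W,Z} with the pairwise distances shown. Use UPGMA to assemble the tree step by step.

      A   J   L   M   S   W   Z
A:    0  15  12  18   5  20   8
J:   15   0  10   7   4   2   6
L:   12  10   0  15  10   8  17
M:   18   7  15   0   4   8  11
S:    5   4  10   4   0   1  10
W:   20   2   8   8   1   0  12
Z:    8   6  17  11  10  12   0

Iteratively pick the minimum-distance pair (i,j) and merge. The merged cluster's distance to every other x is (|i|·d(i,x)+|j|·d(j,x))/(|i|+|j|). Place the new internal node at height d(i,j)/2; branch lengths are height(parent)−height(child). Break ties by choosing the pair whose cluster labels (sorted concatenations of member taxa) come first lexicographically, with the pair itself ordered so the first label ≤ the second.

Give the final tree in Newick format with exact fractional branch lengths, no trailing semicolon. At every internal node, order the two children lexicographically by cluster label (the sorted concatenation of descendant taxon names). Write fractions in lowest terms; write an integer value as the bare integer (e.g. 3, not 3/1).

1. join S+W (d=1) ⇒ SW; edges |S|=1/2, |W|=1/2
  updated: d(A,SW)=25/2, d(J,SW)=3, d(L,SW)=9, d(M,SW)=6, d(SW,Z)=11
2. join J+SW (d=3) ⇒ JSW; edges |J|=3/2, |SW|=1
  updated: d(A,JSW)=40/3, d(JSW,L)=28/3, d(JSW,M)=19/3, d(JSW,Z)=28/3
3. join JSW+M (d=19/3) ⇒ JMSW; edges |JSW|=5/3, |M|=19/6
  updated: d(A,JMSW)=29/2, d(JMSW,L)=43/4, d(JMSW,Z)=39/4
4. join A+Z (d=8) ⇒ AZ; edges |A|=4, |Z|=4
  updated: d(AZ,JMSW)=97/8, d(AZ,L)=29/2
5. join JMSW+L (d=43/4) ⇒ JLMSW; edges |JMSW|=53/24, |L|=43/8
  updated: d(AZ,JLMSW)=63/5
6. join AZ+JLMSW (d=63/5) ⇒ AJLMSWZ; edges |AZ|=23/10, |JLMSW|=37/40
final tree: ((A:4,Z:4):23/10,(((J:3/2,(S:1/2,W:1/2):1):5/3,M:19/6):53/24,L:43/8):37/40)
total length: 3257/120

((A:4,Z:4):23/10,(((J:3/2,(S:1/2,W:1/2):1):5/3,M:19/6):53/24,L:43/8):37/40)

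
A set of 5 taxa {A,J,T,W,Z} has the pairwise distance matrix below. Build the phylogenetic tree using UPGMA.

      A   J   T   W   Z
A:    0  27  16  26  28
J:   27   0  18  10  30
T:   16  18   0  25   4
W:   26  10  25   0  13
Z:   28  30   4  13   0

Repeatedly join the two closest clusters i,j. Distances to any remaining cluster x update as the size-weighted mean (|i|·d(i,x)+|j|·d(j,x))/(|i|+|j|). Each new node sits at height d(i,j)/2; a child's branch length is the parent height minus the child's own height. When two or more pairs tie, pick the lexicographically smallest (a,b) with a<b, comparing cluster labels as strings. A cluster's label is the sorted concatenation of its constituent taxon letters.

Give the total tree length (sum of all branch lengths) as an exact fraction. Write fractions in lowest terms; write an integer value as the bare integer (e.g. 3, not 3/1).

42

1. join T+Z (d=4) ⇒ TZ; edges |T|=2, |Z|=2
  updated: d(A,TZ)=22, d(J,TZ)=24, d(TZ,W)=19
2. join J+W (d=10) ⇒ JW; edges |J|=5, |W|=5
  updated: d(A,JW)=53/2, d(JW,TZ)=43/2
3. join JW+TZ (d=43/2) ⇒ JTWZ; edges |JW|=23/4, |TZ|=35/4
  updated: d(A,JTWZ)=97/4
4. join A+JTWZ (d=97/4) ⇒ AJTWZ; edges |A|=97/8, |JTWZ|=11/8
final tree: (A:97/8,((J:5,W:5):23/4,(T:2,Z:2):35/4):11/8)
total length: 42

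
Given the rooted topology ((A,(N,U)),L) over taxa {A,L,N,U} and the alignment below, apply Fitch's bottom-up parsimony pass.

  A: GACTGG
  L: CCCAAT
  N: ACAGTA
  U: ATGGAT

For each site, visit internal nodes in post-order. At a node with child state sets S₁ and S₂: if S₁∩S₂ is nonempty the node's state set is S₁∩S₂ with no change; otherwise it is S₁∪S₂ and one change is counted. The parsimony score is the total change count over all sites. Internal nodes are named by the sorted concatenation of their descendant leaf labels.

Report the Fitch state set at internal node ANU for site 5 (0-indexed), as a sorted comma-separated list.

A,G,T

NU@0: {A} ∩ {A} = {A} (intersection, +0)
ANU@0: {G} ∪ {A} = {A,G} (union, +1)
ALNU@0: {A,G} ∪ {C} = {A,C,G} (union, +1)
NU@1: {C} ∪ {T} = {C,T} (union, +1)
ANU@1: {A} ∪ {C,T} = {A,C,T} (union, +1)
ALNU@1: {A,C,T} ∩ {C} = {C} (intersection, +0)
NU@2: {A} ∪ {G} = {A,G} (union, +1)
ANU@2: {C} ∪ {A,G} = {A,C,G} (union, +1)
ALNU@2: {A,C,G} ∩ {C} = {C} (intersection, +0)
NU@3: {G} ∩ {G} = {G} (intersection, +0)
ANU@3: {T} ∪ {G} = {G,T} (union, +1)
ALNU@3: {G,T} ∪ {A} = {A,G,T} (union, +1)
NU@4: {T} ∪ {A} = {A,T} (union, +1)
ANU@4: {G} ∪ {A,T} = {A,G,T} (union, +1)
ALNU@4: {A,G,T} ∩ {A} = {A} (intersection, +0)
NU@5: {A} ∪ {T} = {A,T} (union, +1)
ANU@5: {G} ∪ {A,T} = {A,G,T} (union, +1)
ALNU@5: {A,G,T} ∩ {T} = {T} (intersection, +0)
per-site changes: [2, 2, 2, 2, 2, 2]; total = 12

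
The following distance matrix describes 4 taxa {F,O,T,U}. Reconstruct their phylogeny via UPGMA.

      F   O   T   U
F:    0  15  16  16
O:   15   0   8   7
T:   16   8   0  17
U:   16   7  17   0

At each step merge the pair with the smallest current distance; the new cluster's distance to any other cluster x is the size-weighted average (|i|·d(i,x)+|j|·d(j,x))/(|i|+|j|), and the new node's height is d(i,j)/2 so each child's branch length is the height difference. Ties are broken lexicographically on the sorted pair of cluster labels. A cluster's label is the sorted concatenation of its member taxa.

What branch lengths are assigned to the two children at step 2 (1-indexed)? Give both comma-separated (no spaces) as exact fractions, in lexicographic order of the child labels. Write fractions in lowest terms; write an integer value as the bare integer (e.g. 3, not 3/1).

iteration 1: select O,U (d=7); attach at lengths (7/2, 7/2); label the merged cluster OU
  updated: d(F,OU)=31/2, d(OU,T)=25/2
iteration 2: select OU,T (d=25/2); attach at lengths (11/4, 25/4); label the merged cluster OTU
  updated: d(F,OTU)=47/3
iteration 3: select F,OTU (d=47/3); attach at lengths (47/6, 19/12); label the merged cluster FOTU
final tree: (F:47/6,((O:7/2,U:7/2):11/4,T:25/4):19/12)
total length: 305/12

11/4,25/4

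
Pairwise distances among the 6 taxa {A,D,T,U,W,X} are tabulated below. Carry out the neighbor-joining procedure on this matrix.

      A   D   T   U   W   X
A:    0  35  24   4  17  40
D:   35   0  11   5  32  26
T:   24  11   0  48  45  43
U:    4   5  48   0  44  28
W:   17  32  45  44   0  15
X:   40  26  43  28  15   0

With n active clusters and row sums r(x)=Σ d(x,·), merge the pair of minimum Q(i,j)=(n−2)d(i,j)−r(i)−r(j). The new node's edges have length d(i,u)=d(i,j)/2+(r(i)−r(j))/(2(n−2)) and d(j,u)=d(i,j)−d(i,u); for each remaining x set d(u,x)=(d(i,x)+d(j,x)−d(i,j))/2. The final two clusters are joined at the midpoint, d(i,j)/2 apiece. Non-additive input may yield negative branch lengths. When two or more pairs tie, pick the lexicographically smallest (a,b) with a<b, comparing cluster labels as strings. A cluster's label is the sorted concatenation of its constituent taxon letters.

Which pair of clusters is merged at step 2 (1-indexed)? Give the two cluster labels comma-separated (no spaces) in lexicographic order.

D,T

step 1: merge (W,X) at d=15, Q=-245; branch lengths W→61/8, X→59/8; new cluster WX
  updated: d(A,WX)=21, d(D,WX)=43/2, d(T,WX)=73/2, d(U,WX)=57/2
step 2: merge (D,T) at d=11, Q=-159; branch lengths D→-7/3, T→40/3; new cluster DT
  updated: d(A,DT)=24, d(DT,U)=21, d(DT,WX)=47/2
step 3: merge (A,U) at d=4, Q=-189/2; branch lengths A→7/8, U→25/8; new cluster AU
  updated: d(AU,DT)=41/2, d(AU,WX)=91/4
step 4: merge (AU,DT) at d=41/2, Q=-267/4; branch lengths AU→79/8, DT→85/8; new cluster ADTU
  updated: d(ADTU,WX)=103/8
step 5: merge (ADTU,WX) at d=103/8; branch lengths ADTU→103/16, WX→103/16; new cluster ADTUWX
final tree: (((A:7/8,U:25/8):79/8,(D:-7/3,T:40/3):85/8):103/16,(W:61/8,X:59/8):103/16)
total length: 507/8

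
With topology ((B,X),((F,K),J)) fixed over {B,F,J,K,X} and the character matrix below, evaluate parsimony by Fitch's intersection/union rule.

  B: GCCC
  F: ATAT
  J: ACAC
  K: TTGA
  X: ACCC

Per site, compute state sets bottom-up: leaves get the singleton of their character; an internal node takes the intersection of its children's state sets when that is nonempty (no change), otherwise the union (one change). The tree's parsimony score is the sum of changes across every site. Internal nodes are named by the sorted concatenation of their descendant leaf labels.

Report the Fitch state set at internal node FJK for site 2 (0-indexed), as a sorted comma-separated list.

A

BX@0: {G} ∪ {A} = {A,G} (union, +1)
FK@0: {A} ∪ {T} = {A,T} (union, +1)
FJK@0: {A,T} ∩ {A} = {A} (intersection, +0)
BFJKX@0: {A,G} ∩ {A} = {A} (intersection, +0)
BX@1: {C} ∩ {C} = {C} (intersection, +0)
FK@1: {T} ∩ {T} = {T} (intersection, +0)
FJK@1: {T} ∪ {C} = {C,T} (union, +1)
BFJKX@1: {C} ∩ {C,T} = {C} (intersection, +0)
BX@2: {C} ∩ {C} = {C} (intersection, +0)
FK@2: {A} ∪ {G} = {A,G} (union, +1)
FJK@2: {A,G} ∩ {A} = {A} (intersection, +0)
BFJKX@2: {C} ∪ {A} = {A,C} (union, +1)
BX@3: {C} ∩ {C} = {C} (intersection, +0)
FK@3: {T} ∪ {A} = {A,T} (union, +1)
FJK@3: {A,T} ∪ {C} = {A,C,T} (union, +1)
BFJKX@3: {C} ∩ {A,C,T} = {C} (intersection, +0)
per-site changes: [2, 1, 2, 2]; total = 7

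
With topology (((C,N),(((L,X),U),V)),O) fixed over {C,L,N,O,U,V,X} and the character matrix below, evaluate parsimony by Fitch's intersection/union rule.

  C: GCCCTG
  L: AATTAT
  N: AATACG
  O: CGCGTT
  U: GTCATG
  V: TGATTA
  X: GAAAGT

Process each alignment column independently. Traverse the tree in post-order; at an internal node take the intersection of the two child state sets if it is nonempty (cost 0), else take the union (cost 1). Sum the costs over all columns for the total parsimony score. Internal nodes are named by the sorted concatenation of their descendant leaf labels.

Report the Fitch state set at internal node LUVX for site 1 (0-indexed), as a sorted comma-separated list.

site 0, node CN: C={G} ∪ N={A} → {A,G} (+1)
site 0, node LX: L={A} ∪ X={G} → {A,G} (+1)
site 0, node LUX: LX={A,G} ∩ U={G} → {G} (+0)
site 0, node LUVX: LUX={G} ∪ V={T} → {G,T} (+1)
site 0, node CLNUVX: CN={A,G} ∩ LUVX={G,T} → {G} (+0)
site 0, node CLNOUVX: CLNUVX={G} ∪ O={C} → {C,G} (+1)
site 1, node CN: C={C} ∪ N={A} → {A,C} (+1)
site 1, node LX: L={A} ∩ X={A} → {A} (+0)
site 1, node LUX: LX={A} ∪ U={T} → {A,T} (+1)
site 1, node LUVX: LUX={A,T} ∪ V={G} → {A,G,T} (+1)
site 1, node CLNUVX: CN={A,C} ∩ LUVX={A,G,T} → {A} (+0)
site 1, node CLNOUVX: CLNUVX={A} ∪ O={G} → {A,G} (+1)
site 2, node CN: C={C} ∪ N={T} → {C,T} (+1)
site 2, node LX: L={T} ∪ X={A} → {A,T} (+1)
site 2, node LUX: LX={A,T} ∪ U={C} → {A,C,T} (+1)
site 2, node LUVX: LUX={A,C,T} ∩ V={A} → {A} (+0)
site 2, node CLNUVX: CN={C,T} ∪ LUVX={A} → {A,C,T} (+1)
site 2, node CLNOUVX: CLNUVX={A,C,T} ∩ O={C} → {C} (+0)
site 3, node CN: C={C} ∪ N={A} → {A,C} (+1)
site 3, node LX: L={T} ∪ X={A} → {A,T} (+1)
site 3, node LUX: LX={A,T} ∩ U={A} → {A} (+0)
site 3, node LUVX: LUX={A} ∪ V={T} → {A,T} (+1)
site 3, node CLNUVX: CN={A,C} ∩ LUVX={A,T} → {A} (+0)
site 3, node CLNOUVX: CLNUVX={A} ∪ O={G} → {A,G} (+1)
site 4, node CN: C={T} ∪ N={C} → {C,T} (+1)
site 4, node LX: L={A} ∪ X={G} → {A,G} (+1)
site 4, node LUX: LX={A,G} ∪ U={T} → {A,G,T} (+1)
site 4, node LUVX: LUX={A,G,T} ∩ V={T} → {T} (+0)
site 4, node CLNUVX: CN={C,T} ∩ LUVX={T} → {T} (+0)
site 4, node CLNOUVX: CLNUVX={T} ∩ O={T} → {T} (+0)
site 5, node CN: C={G} ∩ N={G} → {G} (+0)
site 5, node LX: L={T} ∩ X={T} → {T} (+0)
site 5, node LUX: LX={T} ∪ U={G} → {G,T} (+1)
site 5, node LUVX: LUX={G,T} ∪ V={A} → {A,G,T} (+1)
site 5, node CLNUVX: CN={G} ∩ LUVX={A,G,T} → {G} (+0)
site 5, node CLNOUVX: CLNUVX={G} ∪ O={T} → {G,T} (+1)
per-site changes: [4, 4, 4, 4, 3, 3]; total = 22

A,G,T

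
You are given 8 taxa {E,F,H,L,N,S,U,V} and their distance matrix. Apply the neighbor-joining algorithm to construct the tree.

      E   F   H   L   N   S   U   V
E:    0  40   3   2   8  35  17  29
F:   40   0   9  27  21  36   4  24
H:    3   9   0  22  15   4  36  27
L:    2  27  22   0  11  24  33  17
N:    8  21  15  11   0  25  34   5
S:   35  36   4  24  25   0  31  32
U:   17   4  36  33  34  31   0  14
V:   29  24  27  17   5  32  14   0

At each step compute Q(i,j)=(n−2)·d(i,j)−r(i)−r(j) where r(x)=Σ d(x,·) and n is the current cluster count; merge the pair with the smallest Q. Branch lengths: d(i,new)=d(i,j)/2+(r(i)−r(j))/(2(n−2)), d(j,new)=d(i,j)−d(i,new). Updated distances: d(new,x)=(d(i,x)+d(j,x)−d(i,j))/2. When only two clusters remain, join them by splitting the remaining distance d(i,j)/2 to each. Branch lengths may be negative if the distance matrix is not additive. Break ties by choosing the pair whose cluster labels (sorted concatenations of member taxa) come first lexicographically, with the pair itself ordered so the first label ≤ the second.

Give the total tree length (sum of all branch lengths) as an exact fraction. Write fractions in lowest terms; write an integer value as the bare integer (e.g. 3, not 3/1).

iteration 1: select F,U (d=4, Q=-306); attach at lengths (4/3, 8/3); label the merged cluster FU
  updated: d(E,FU)=53/2, d(FU,H)=41/2, d(FU,L)=28, d(FU,N)=51/2, d(FU,S)=63/2, d(FU,V)=17
iteration 2: select H,S (d=4, Q=-223); attach at lengths (-4, 8); label the merged cluster HS
  updated: d(E,HS)=17, d(FU,HS)=24, d(HS,L)=21, d(HS,N)=18, d(HS,V)=55/2
iteration 3: select E,L (d=2, Q=-307/2); attach at lengths (23/16, 9/16); label the merged cluster EL
  updated: d(EL,FU)=105/4, d(EL,HS)=18, d(EL,N)=17/2, d(EL,V)=22
iteration 4: select N,V (d=5, Q=-227/2); attach at lengths (1/12, 59/12); label the merged cluster NV
  updated: d(EL,NV)=51/4, d(FU,NV)=75/4, d(HS,NV)=81/4
iteration 5: select EL,HS (d=18, Q=-333/4); attach at lengths (123/16, 165/16); label the merged cluster EHLS
  updated: d(EHLS,FU)=129/8, d(EHLS,NV)=15/2
iteration 6: select EHLS,FU (d=129/8, Q=-339/8); attach at lengths (39/16, 219/16); label the merged cluster EFHLSU
  updated: d(EFHLSU,NV)=81/16
iteration 7: select EFHLSU,NV (d=81/16); attach at lengths (81/32, 81/32); label the merged cluster EFHLNSUV
final tree: ((((E:23/16,L:9/16):123/16,(H:-4,S:8):165/16):39/16,(F:4/3,U:8/3):219/16):81/32,(N:1/12,V:59/12):81/32)
total length: 867/16

867/16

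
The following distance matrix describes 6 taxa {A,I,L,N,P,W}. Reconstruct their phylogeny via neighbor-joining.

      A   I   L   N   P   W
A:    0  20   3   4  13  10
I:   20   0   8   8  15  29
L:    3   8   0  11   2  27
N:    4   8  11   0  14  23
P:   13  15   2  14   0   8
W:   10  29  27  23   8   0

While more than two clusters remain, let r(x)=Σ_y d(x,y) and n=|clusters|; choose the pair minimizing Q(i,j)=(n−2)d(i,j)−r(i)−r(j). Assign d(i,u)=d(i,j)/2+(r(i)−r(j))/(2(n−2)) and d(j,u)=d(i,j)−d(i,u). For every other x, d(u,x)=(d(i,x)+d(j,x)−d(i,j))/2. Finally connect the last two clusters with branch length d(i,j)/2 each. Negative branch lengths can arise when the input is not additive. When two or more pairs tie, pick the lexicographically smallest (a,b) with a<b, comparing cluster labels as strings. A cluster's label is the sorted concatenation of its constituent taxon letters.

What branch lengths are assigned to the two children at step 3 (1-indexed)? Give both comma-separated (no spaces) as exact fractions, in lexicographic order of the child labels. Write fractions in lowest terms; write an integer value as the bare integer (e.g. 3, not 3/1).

iteration 1: select P,W (d=8, Q=-117); attach at lengths (-13/8, 77/8); label the merged cluster PW
  updated: d(A,PW)=15/2, d(I,PW)=18, d(L,PW)=21/2, d(N,PW)=29/2
iteration 2: select I,N (d=8, Q=-135/2); attach at lengths (27/4, 5/4); label the merged cluster IN
  updated: d(A,IN)=8, d(IN,L)=11/2, d(IN,PW)=49/4
iteration 3: select A,PW (d=15/2, Q=-135/4); attach at lengths (13/16, 107/16); label the merged cluster APW
  updated: d(APW,IN)=51/8, d(APW,L)=3
iteration 4: select APW,IN (d=51/8, Q=-119/8); attach at lengths (31/16, 71/16); label the merged cluster AINPW
  updated: d(AINPW,L)=17/16
iteration 5: select AINPW,L (d=17/16); attach at lengths (17/32, 17/32); label the merged cluster AILNPW
final tree: (((A:13/16,(P:-13/8,W:77/8):107/16):31/16,(I:27/4,N:5/4):71/16):17/32,L:17/32)
total length: 495/16

13/16,107/16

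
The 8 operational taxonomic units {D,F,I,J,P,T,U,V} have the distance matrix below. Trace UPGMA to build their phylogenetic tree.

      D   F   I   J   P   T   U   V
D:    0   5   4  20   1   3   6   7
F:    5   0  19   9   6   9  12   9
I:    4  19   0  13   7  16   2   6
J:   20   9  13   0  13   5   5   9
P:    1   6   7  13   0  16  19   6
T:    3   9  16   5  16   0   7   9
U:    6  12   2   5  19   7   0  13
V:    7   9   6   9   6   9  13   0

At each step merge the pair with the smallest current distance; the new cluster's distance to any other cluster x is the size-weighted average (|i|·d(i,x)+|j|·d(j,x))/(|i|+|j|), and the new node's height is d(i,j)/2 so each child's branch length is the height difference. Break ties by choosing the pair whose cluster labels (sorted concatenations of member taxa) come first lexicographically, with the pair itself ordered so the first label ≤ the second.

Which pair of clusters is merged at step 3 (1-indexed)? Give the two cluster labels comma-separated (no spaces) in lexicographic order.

step 1: merge (D,P) at d=1; branch lengths D→1/2, P→1/2; new cluster DP
  updated: d(DP,F)=11/2, d(DP,I)=11/2, d(DP,J)=33/2, d(DP,T)=19/2, d(DP,U)=25/2, d(DP,V)=13/2
step 2: merge (I,U) at d=2; branch lengths I→1, U→1; new cluster IU
  updated: d(DP,IU)=9, d(F,IU)=31/2, d(IU,J)=9, d(IU,T)=23/2, d(IU,V)=19/2
step 3: merge (J,T) at d=5; branch lengths J→5/2, T→5/2; new cluster JT
  updated: d(DP,JT)=13, d(F,JT)=9, d(IU,JT)=41/4, d(JT,V)=9
step 4: merge (DP,F) at d=11/2; branch lengths DP→9/4, F→11/4; new cluster DFP
  updated: d(DFP,IU)=67/6, d(DFP,JT)=35/3, d(DFP,V)=22/3
step 5: merge (DFP,V) at d=22/3; branch lengths DFP→11/12, V→11/3; new cluster DFPV
  updated: d(DFPV,IU)=43/4, d(DFPV,JT)=11
step 6: merge (IU,JT) at d=41/4; branch lengths IU→33/8, JT→21/8; new cluster IJTU
  updated: d(DFPV,IJTU)=87/8
step 7: merge (DFPV,IJTU) at d=87/8; branch lengths DFPV→85/48, IJTU→5/16; new cluster DFIJPTUV
final tree: ((((D:1/2,P:1/2):9/4,F:11/4):11/12,V:11/3):85/48,((I:1,U:1):33/8,(J:5/2,T:5/2):21/8):5/16)
total length: 317/12

J,T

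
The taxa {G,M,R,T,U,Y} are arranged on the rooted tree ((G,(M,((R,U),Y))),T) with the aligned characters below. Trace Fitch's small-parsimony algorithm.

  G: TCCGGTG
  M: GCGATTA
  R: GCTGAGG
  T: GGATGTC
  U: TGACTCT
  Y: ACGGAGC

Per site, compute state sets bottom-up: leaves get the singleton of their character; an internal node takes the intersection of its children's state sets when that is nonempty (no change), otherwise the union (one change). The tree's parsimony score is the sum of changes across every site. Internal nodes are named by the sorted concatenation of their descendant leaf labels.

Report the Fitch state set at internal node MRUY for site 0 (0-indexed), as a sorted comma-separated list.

G

[col 0] RU: children R:{G}, U:{T} ∪→ {G,T}; cost 1
[col 0] RUY: children RU:{G,T}, Y:{A} ∪→ {A,G,T}; cost 1
[col 0] MRUY: children M:{G}, RUY:{A,G,T} ∩→ {G}; cost 0
[col 0] GMRUY: children G:{T}, MRUY:{G} ∪→ {G,T}; cost 1
[col 0] GMRTUY: children GMRUY:{G,T}, T:{G} ∩→ {G}; cost 0
[col 1] RU: children R:{C}, U:{G} ∪→ {C,G}; cost 1
[col 1] RUY: children RU:{C,G}, Y:{C} ∩→ {C}; cost 0
[col 1] MRUY: children M:{C}, RUY:{C} ∩→ {C}; cost 0
[col 1] GMRUY: children G:{C}, MRUY:{C} ∩→ {C}; cost 0
[col 1] GMRTUY: children GMRUY:{C}, T:{G} ∪→ {C,G}; cost 1
[col 2] RU: children R:{T}, U:{A} ∪→ {A,T}; cost 1
[col 2] RUY: children RU:{A,T}, Y:{G} ∪→ {A,G,T}; cost 1
[col 2] MRUY: children M:{G}, RUY:{A,G,T} ∩→ {G}; cost 0
[col 2] GMRUY: children G:{C}, MRUY:{G} ∪→ {C,G}; cost 1
[col 2] GMRTUY: children GMRUY:{C,G}, T:{A} ∪→ {A,C,G}; cost 1
[col 3] RU: children R:{G}, U:{C} ∪→ {C,G}; cost 1
[col 3] RUY: children RU:{C,G}, Y:{G} ∩→ {G}; cost 0
[col 3] MRUY: children M:{A}, RUY:{G} ∪→ {A,G}; cost 1
[col 3] GMRUY: children G:{G}, MRUY:{A,G} ∩→ {G}; cost 0
[col 3] GMRTUY: children GMRUY:{G}, T:{T} ∪→ {G,T}; cost 1
[col 4] RU: children R:{A}, U:{T} ∪→ {A,T}; cost 1
[col 4] RUY: children RU:{A,T}, Y:{A} ∩→ {A}; cost 0
[col 4] MRUY: children M:{T}, RUY:{A} ∪→ {A,T}; cost 1
[col 4] GMRUY: children G:{G}, MRUY:{A,T} ∪→ {A,G,T}; cost 1
[col 4] GMRTUY: children GMRUY:{A,G,T}, T:{G} ∩→ {G}; cost 0
[col 5] RU: children R:{G}, U:{C} ∪→ {C,G}; cost 1
[col 5] RUY: children RU:{C,G}, Y:{G} ∩→ {G}; cost 0
[col 5] MRUY: children M:{T}, RUY:{G} ∪→ {G,T}; cost 1
[col 5] GMRUY: children G:{T}, MRUY:{G,T} ∩→ {T}; cost 0
[col 5] GMRTUY: children GMRUY:{T}, T:{T} ∩→ {T}; cost 0
[col 6] RU: children R:{G}, U:{T} ∪→ {G,T}; cost 1
[col 6] RUY: children RU:{G,T}, Y:{C} ∪→ {C,G,T}; cost 1
[col 6] MRUY: children M:{A}, RUY:{C,G,T} ∪→ {A,C,G,T}; cost 1
[col 6] GMRUY: children G:{G}, MRUY:{A,C,G,T} ∩→ {G}; cost 0
[col 6] GMRTUY: children GMRUY:{G}, T:{C} ∪→ {C,G}; cost 1
per-site changes: [3, 2, 4, 3, 3, 2, 4]; total = 21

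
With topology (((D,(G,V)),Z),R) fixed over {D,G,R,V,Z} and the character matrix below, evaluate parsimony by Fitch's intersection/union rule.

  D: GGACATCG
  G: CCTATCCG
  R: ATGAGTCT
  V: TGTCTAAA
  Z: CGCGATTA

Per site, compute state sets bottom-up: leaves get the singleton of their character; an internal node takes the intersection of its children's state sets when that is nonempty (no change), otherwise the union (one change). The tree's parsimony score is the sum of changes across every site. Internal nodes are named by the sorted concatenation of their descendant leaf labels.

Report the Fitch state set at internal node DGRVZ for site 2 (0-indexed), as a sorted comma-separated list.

A,C,G,T

[col 0] GV: children G:{C}, V:{T} ∪→ {C,T}; cost 1
[col 0] DGV: children D:{G}, GV:{C,T} ∪→ {C,G,T}; cost 1
[col 0] DGVZ: children DGV:{C,G,T}, Z:{C} ∩→ {C}; cost 0
[col 0] DGRVZ: children DGVZ:{C}, R:{A} ∪→ {A,C}; cost 1
[col 1] GV: children G:{C}, V:{G} ∪→ {C,G}; cost 1
[col 1] DGV: children D:{G}, GV:{C,G} ∩→ {G}; cost 0
[col 1] DGVZ: children DGV:{G}, Z:{G} ∩→ {G}; cost 0
[col 1] DGRVZ: children DGVZ:{G}, R:{T} ∪→ {G,T}; cost 1
[col 2] GV: children G:{T}, V:{T} ∩→ {T}; cost 0
[col 2] DGV: children D:{A}, GV:{T} ∪→ {A,T}; cost 1
[col 2] DGVZ: children DGV:{A,T}, Z:{C} ∪→ {A,C,T}; cost 1
[col 2] DGRVZ: children DGVZ:{A,C,T}, R:{G} ∪→ {A,C,G,T}; cost 1
[col 3] GV: children G:{A}, V:{C} ∪→ {A,C}; cost 1
[col 3] DGV: children D:{C}, GV:{A,C} ∩→ {C}; cost 0
[col 3] DGVZ: children DGV:{C}, Z:{G} ∪→ {C,G}; cost 1
[col 3] DGRVZ: children DGVZ:{C,G}, R:{A} ∪→ {A,C,G}; cost 1
[col 4] GV: children G:{T}, V:{T} ∩→ {T}; cost 0
[col 4] DGV: children D:{A}, GV:{T} ∪→ {A,T}; cost 1
[col 4] DGVZ: children DGV:{A,T}, Z:{A} ∩→ {A}; cost 0
[col 4] DGRVZ: children DGVZ:{A}, R:{G} ∪→ {A,G}; cost 1
[col 5] GV: children G:{C}, V:{A} ∪→ {A,C}; cost 1
[col 5] DGV: children D:{T}, GV:{A,C} ∪→ {A,C,T}; cost 1
[col 5] DGVZ: children DGV:{A,C,T}, Z:{T} ∩→ {T}; cost 0
[col 5] DGRVZ: children DGVZ:{T}, R:{T} ∩→ {T}; cost 0
[col 6] GV: children G:{C}, V:{A} ∪→ {A,C}; cost 1
[col 6] DGV: children D:{C}, GV:{A,C} ∩→ {C}; cost 0
[col 6] DGVZ: children DGV:{C}, Z:{T} ∪→ {C,T}; cost 1
[col 6] DGRVZ: children DGVZ:{C,T}, R:{C} ∩→ {C}; cost 0
[col 7] GV: children G:{G}, V:{A} ∪→ {A,G}; cost 1
[col 7] DGV: children D:{G}, GV:{A,G} ∩→ {G}; cost 0
[col 7] DGVZ: children DGV:{G}, Z:{A} ∪→ {A,G}; cost 1
[col 7] DGRVZ: children DGVZ:{A,G}, R:{T} ∪→ {A,G,T}; cost 1
per-site changes: [3, 2, 3, 3, 2, 2, 2, 3]; total = 20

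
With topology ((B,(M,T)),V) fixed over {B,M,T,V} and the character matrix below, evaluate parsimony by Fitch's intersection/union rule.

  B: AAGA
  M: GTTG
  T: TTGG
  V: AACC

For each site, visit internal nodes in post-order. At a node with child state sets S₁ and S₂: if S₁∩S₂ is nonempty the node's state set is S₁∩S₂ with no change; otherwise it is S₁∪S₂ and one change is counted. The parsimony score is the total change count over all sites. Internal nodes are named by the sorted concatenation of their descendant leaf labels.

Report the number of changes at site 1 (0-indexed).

site 0, node MT: M={G} ∪ T={T} → {G,T} (+1)
site 0, node BMT: B={A} ∪ MT={G,T} → {A,G,T} (+1)
site 0, node BMTV: BMT={A,G,T} ∩ V={A} → {A} (+0)
site 1, node MT: M={T} ∩ T={T} → {T} (+0)
site 1, node BMT: B={A} ∪ MT={T} → {A,T} (+1)
site 1, node BMTV: BMT={A,T} ∩ V={A} → {A} (+0)
site 2, node MT: M={T} ∪ T={G} → {G,T} (+1)
site 2, node BMT: B={G} ∩ MT={G,T} → {G} (+0)
site 2, node BMTV: BMT={G} ∪ V={C} → {C,G} (+1)
site 3, node MT: M={G} ∩ T={G} → {G} (+0)
site 3, node BMT: B={A} ∪ MT={G} → {A,G} (+1)
site 3, node BMTV: BMT={A,G} ∪ V={C} → {A,C,G} (+1)
per-site changes: [2, 1, 2, 2]; total = 7

1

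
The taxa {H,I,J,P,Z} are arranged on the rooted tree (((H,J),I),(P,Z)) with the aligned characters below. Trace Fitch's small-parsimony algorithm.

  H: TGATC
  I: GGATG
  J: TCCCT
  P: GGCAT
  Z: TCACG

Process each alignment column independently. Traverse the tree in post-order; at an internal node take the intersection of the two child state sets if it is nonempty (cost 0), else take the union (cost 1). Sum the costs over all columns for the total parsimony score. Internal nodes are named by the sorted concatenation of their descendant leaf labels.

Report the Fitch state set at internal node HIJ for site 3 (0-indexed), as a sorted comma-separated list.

[col 0] HJ: children H:{T}, J:{T} ∩→ {T}; cost 0
[col 0] HIJ: children HJ:{T}, I:{G} ∪→ {G,T}; cost 1
[col 0] PZ: children P:{G}, Z:{T} ∪→ {G,T}; cost 1
[col 0] HIJPZ: children HIJ:{G,T}, PZ:{G,T} ∩→ {G,T}; cost 0
[col 1] HJ: children H:{G}, J:{C} ∪→ {C,G}; cost 1
[col 1] HIJ: children HJ:{C,G}, I:{G} ∩→ {G}; cost 0
[col 1] PZ: children P:{G}, Z:{C} ∪→ {C,G}; cost 1
[col 1] HIJPZ: children HIJ:{G}, PZ:{C,G} ∩→ {G}; cost 0
[col 2] HJ: children H:{A}, J:{C} ∪→ {A,C}; cost 1
[col 2] HIJ: children HJ:{A,C}, I:{A} ∩→ {A}; cost 0
[col 2] PZ: children P:{C}, Z:{A} ∪→ {A,C}; cost 1
[col 2] HIJPZ: children HIJ:{A}, PZ:{A,C} ∩→ {A}; cost 0
[col 3] HJ: children H:{T}, J:{C} ∪→ {C,T}; cost 1
[col 3] HIJ: children HJ:{C,T}, I:{T} ∩→ {T}; cost 0
[col 3] PZ: children P:{A}, Z:{C} ∪→ {A,C}; cost 1
[col 3] HIJPZ: children HIJ:{T}, PZ:{A,C} ∪→ {A,C,T}; cost 1
[col 4] HJ: children H:{C}, J:{T} ∪→ {C,T}; cost 1
[col 4] HIJ: children HJ:{C,T}, I:{G} ∪→ {C,G,T}; cost 1
[col 4] PZ: children P:{T}, Z:{G} ∪→ {G,T}; cost 1
[col 4] HIJPZ: children HIJ:{C,G,T}, PZ:{G,T} ∩→ {G,T}; cost 0
per-site changes: [2, 2, 2, 3, 3]; total = 12

T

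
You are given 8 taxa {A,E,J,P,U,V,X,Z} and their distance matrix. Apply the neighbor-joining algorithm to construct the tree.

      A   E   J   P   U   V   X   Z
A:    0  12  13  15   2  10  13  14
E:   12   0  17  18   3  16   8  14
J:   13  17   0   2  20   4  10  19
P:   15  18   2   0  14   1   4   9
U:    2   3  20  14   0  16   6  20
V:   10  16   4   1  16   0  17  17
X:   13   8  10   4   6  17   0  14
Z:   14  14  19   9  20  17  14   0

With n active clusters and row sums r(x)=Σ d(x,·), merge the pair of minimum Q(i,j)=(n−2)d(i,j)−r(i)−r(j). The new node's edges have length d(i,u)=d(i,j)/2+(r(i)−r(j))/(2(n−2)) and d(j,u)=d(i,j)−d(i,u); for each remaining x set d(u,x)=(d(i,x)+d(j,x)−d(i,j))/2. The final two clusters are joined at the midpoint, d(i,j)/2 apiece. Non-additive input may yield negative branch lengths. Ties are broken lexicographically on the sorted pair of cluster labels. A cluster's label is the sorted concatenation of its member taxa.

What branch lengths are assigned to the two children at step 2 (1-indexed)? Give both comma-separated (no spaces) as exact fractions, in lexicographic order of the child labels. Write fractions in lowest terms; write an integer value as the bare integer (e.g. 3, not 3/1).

51/20,59/20

1. join E+U (d=3, Q=-151) ⇒ EU; edges |E|=25/12, |U|=11/12
  updated: d(A,EU)=11/2, d(EU,J)=17, d(EU,P)=29/2, d(EU,V)=29/2, d(EU,X)=11/2, d(EU,Z)=31/2
2. join A+EU (d=11/2, Q=-231/2) ⇒ AEU; edges |A|=51/20, |EU|=59/20
  updated: d(AEU,J)=49/4, d(AEU,P)=12, d(AEU,V)=19/2, d(AEU,X)=13/2, d(AEU,Z)=12
3. join J+V (d=4, Q=-319/4) ⇒ JV; edges |J|=59/32, |V|=69/32
  updated: d(AEU,JV)=71/8, d(JV,P)=-1/2, d(JV,X)=23/2, d(JV,Z)=16
4. join JV+P (d=-1/2, Q=-495/8) ⇒ JPV; edges |JV|=79/48, |P|=-103/48
  updated: d(AEU,JPV)=171/16, d(JPV,X)=8, d(JPV,Z)=51/4
5. join AEU+X (d=13/2, Q=-715/16) ⇒ AEUX; edges |AEU|=219/64, |X|=197/64
  updated: d(AEUX,JPV)=195/32, d(AEUX,Z)=39/4
6. join AEUX+JPV (d=195/32, Q=-915/32) ⇒ AEJPUVX; edges |AEUX|=99/64, |JPV|=291/64
  updated: d(AEJPUVX,Z)=525/64
7. join AEJPUVX+Z (d=525/64) ⇒ AEJPUVXZ; edges |AEJPUVX|=525/128, |Z|=525/128
final tree: ((((A:51/20,(E:25/12,U:11/12):59/20):219/64,X:197/64):99/64,((J:59/32,V:69/32):79/48,P:-103/48):291/64):525/128,Z:525/128)
total length: 2099/64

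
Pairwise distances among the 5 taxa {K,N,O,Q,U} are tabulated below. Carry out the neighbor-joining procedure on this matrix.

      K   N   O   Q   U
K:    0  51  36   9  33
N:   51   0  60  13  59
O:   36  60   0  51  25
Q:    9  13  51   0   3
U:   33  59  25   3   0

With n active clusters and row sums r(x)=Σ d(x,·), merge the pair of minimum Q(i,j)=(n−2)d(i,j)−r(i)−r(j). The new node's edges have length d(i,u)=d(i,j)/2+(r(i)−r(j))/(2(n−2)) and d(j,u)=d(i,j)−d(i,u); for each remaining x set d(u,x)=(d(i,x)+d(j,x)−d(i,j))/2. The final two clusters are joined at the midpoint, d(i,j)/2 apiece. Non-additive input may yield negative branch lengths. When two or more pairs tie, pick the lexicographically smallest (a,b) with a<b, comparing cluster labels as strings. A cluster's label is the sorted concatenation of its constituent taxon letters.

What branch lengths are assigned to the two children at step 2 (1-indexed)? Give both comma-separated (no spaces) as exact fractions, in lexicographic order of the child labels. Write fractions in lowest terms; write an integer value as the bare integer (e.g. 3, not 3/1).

85/8,103/8

step 1: merge (N,Q) at d=13, Q=-220; branch lengths N→73/3, Q→-34/3; new cluster NQ
  updated: d(K,NQ)=47/2, d(NQ,O)=49, d(NQ,U)=49/2
step 2: merge (K,NQ) at d=47/2, Q=-285/2; branch lengths K→85/8, NQ→103/8; new cluster KNQ
  updated: d(KNQ,O)=123/4, d(KNQ,U)=17
step 3: merge (KNQ,O) at d=123/4, Q=-291/4; branch lengths KNQ→91/8, O→155/8; new cluster KNOQ
  updated: d(KNOQ,U)=45/8
step 4: merge (KNOQ,U) at d=45/8; branch lengths KNOQ→45/16, U→45/16; new cluster KNOQU
final tree: (((K:85/8,(N:73/3,Q:-34/3):103/8):91/8,O:155/8):45/16,U:45/16)
total length: 583/8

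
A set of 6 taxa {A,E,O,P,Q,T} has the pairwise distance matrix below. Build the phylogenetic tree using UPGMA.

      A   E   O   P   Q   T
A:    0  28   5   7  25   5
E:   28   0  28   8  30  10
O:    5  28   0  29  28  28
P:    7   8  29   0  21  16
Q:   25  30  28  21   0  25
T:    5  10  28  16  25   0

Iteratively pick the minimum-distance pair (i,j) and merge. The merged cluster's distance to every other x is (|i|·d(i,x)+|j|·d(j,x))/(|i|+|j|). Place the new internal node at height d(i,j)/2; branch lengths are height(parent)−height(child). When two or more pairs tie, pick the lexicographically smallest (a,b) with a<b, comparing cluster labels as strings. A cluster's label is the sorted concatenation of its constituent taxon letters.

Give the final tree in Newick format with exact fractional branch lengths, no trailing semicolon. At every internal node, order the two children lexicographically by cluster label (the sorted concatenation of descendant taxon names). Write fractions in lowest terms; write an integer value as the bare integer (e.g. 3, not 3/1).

1. join A+O (d=5) ⇒ AO; edges |A|=5/2, |O|=5/2
  updated: d(AO,E)=28, d(AO,P)=18, d(AO,Q)=53/2, d(AO,T)=33/2
2. join E+P (d=8) ⇒ EP; edges |E|=4, |P|=4
  updated: d(AO,EP)=23, d(EP,Q)=51/2, d(EP,T)=13
3. join EP+T (d=13) ⇒ EPT; edges |EP|=5/2, |T|=13/2
  updated: d(AO,EPT)=125/6, d(EPT,Q)=76/3
4. join AO+EPT (d=125/6) ⇒ AEOPT; edges |AO|=95/12, |EPT|=47/12
  updated: d(AEOPT,Q)=129/5
5. join AEOPT+Q (d=129/5) ⇒ AEOPQT; edges |AEOPT|=149/60, |Q|=129/10
final tree: (((A:5/2,O:5/2):95/12,((E:4,P:4):5/2,T:13/2):47/12):149/60,Q:129/10)
total length: 2953/60

(((A:5/2,O:5/2):95/12,((E:4,P:4):5/2,T:13/2):47/12):149/60,Q:129/10)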